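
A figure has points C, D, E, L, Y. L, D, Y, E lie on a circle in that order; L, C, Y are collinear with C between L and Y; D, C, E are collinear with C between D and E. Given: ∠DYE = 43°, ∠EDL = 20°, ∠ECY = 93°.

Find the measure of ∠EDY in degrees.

1. ∠EYL = 20°  [same arc LE]
2. ∠DEY = 67°  [△YCE]
3. ∠EDY = 70°  [△DYE]

∠EDY = 70°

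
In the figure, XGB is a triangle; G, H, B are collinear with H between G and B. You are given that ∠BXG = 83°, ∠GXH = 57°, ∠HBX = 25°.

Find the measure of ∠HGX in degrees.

1. ∠GBX = 25°  [H on ray BG]
2. ∠BGX = 72°  [△XGB]
3. ∠HGX = 72°  [H on ray GB]

∠HGX = 72°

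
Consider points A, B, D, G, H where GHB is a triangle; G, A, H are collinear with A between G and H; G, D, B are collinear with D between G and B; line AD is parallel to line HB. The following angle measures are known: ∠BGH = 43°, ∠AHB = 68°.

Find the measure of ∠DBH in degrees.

∠DBH = 69°

1. ∠BHG = 68°  [A on ray HG]
2. ∠GBH = 69°  [△GHB]
3. ∠DBH = 69°  [D on ray BG]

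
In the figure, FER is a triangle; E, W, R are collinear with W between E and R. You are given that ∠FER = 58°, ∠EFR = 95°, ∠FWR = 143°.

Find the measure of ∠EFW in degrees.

∠EFW = 85°

1. ∠FEW = 58°  [W on ray ER]
2. ∠EWF = 37°  [linear pair at W on ER]
3. ∠EFW = 85°  [△FEW]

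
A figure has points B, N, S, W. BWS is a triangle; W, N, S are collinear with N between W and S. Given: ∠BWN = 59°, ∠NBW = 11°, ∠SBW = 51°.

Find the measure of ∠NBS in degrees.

∠NBS = 40°

1. ∠BNW = 110°  [△BWN]
2. ∠BWS = 59°  [N on ray WS]
3. ∠BSW = 70°  [△BWS]
4. ∠BNS = 70°  [linear pair at N on WS]
5. ∠BSN = 70°  [N on ray SW]
6. ∠NBS = 40°  [△BNS]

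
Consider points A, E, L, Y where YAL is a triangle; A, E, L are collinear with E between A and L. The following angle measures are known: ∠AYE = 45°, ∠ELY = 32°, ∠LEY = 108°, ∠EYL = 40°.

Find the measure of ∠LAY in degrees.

1. ∠AEY = 72°  [linear pair at E on AL]
2. ∠EAY = 63°  [△YAE]
3. ∠LAY = 63°  [E on ray AL]

∠LAY = 63°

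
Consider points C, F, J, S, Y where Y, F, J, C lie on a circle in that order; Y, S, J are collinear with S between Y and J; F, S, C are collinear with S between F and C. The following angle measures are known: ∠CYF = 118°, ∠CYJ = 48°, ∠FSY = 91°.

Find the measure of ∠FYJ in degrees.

∠FYJ = 70°

1. ∠CJF = 62°  [cyclic YFJC, opposite ∠Y+∠J]
2. ∠CFJ = 48°  [same arc JC]
3. ∠FCJ = 70°  [△FJC]
4. ∠FYJ = 70°  [same arc FJ]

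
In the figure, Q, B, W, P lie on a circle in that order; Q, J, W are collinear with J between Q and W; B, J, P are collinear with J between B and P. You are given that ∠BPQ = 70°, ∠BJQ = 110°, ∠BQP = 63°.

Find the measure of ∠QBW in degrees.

1. ∠BWQ = 70°  [same arc QB]
2. ∠PBQ = 47°  [△QBP]
3. ∠BQW = 23°  [△QJB]
4. ∠QBW = 87°  [△QBW]

∠QBW = 87°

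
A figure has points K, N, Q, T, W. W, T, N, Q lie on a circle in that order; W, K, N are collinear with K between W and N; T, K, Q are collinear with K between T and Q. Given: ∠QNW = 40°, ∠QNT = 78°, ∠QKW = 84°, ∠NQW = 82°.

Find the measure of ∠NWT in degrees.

1. ∠NWQ = 58°  [△WNQ]
2. ∠NKT = 84°  [vertical angles at K]
3. ∠NTW = 98°  [cyclic WTNQ, opposite ∠T+∠Q]
4. ∠NTQ = 58°  [same arc NQ]
5. ∠TNW = 38°  [△TKN]
6. ∠NWT = 44°  [△WTN]

∠NWT = 44°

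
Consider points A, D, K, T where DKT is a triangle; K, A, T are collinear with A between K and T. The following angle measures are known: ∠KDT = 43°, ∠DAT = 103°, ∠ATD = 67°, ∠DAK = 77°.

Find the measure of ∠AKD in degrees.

∠AKD = 70°

1. ∠DTK = 67°  [A on ray TK]
2. ∠DKT = 70°  [△DKT]
3. ∠AKD = 70°  [A on ray KT]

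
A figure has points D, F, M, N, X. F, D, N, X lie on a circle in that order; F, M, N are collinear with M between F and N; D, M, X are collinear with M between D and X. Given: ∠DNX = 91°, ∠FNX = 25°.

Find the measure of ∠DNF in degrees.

∠DNF = 66°

1. ∠DFX = 89°  [cyclic FDNX, opposite ∠F+∠N]
2. ∠FDX = 25°  [same arc FX]
3. ∠DXF = 66°  [△FDX]
4. ∠DNF = 66°  [same arc FD]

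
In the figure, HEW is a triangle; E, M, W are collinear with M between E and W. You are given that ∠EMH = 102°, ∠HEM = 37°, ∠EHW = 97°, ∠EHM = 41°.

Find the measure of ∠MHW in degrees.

1. ∠HMW = 78°  [linear pair at M on EW]
2. ∠HEW = 37°  [M on ray EW]
3. ∠EWH = 46°  [△HEW]
4. ∠HWM = 46°  [M on ray WE]
5. ∠MHW = 56°  [△HMW]

∠MHW = 56°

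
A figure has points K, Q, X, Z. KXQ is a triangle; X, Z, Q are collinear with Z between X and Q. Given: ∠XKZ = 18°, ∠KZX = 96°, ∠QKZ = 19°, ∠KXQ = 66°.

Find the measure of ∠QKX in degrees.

∠QKX = 37°

1. ∠KZQ = 84°  [linear pair at Z on XQ]
2. ∠KQZ = 77°  [△KZQ]
3. ∠KQX = 77°  [Z on ray QX]
4. ∠QKX = 37°  [△KXQ]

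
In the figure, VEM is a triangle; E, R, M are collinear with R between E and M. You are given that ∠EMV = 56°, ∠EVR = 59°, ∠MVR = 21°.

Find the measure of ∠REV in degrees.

1. ∠RMV = 56°  [R on ray ME]
2. ∠MRV = 103°  [△VRM]
3. ∠ERV = 77°  [linear pair at R on EM]
4. ∠REV = 44°  [△VER]

∠REV = 44°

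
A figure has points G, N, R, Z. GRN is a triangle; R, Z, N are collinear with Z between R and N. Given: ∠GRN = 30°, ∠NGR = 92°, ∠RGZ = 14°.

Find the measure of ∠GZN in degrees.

∠GZN = 44°

1. ∠GRZ = 30°  [Z on ray RN]
2. ∠GZR = 136°  [△GRZ]
3. ∠GZN = 44°  [linear pair at Z on RN]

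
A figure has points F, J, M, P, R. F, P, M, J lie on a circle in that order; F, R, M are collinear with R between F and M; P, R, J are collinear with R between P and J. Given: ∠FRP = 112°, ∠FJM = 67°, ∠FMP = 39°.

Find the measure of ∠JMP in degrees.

1. ∠MRP = 68°  [linear pair at R on FM]
2. ∠FPM = 113°  [cyclic FPMJ, opposite ∠P+∠J]
3. ∠MFP = 28°  [△FPM]
4. ∠JPM = 73°  [△PRM]
5. ∠MJP = 28°  [same arc PM]
6. ∠JMP = 79°  [△PMJ]

∠JMP = 79°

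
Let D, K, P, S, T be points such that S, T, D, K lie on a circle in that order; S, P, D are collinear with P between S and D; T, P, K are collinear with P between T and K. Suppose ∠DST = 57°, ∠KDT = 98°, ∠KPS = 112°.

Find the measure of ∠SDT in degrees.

∠SDT = 43°

1. ∠DKT = 57°  [same arc TD]
2. ∠DTK = 25°  [△TDK]
3. ∠DPT = 112°  [vertical angles at P]
4. ∠SDT = 43°  [△TPD]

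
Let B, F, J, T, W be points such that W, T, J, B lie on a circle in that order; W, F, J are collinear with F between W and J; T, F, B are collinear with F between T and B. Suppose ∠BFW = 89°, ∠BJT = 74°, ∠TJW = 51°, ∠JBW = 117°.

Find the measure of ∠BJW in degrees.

∠BJW = 23°

1. ∠BWT = 106°  [cyclic WTJB, opposite ∠W+∠J]
2. ∠TBW = 51°  [same arc WT]
3. ∠BTW = 23°  [△WTB]
4. ∠BJW = 23°  [same arc WB]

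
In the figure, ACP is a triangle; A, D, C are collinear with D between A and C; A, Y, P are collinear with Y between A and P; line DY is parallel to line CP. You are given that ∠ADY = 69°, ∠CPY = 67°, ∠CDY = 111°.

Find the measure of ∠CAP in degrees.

1. ∠ACP = 69°  [DY∥CP, corresponding at D]
2. ∠APC = 67°  [Y on ray PA]
3. ∠CAP = 44°  [△ACP]

∠CAP = 44°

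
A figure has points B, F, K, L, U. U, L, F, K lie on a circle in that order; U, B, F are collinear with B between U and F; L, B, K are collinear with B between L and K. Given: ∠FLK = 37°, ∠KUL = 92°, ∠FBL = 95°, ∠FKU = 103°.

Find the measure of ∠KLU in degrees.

1. ∠LFU = 48°  [△LBF]
2. ∠LBU = 85°  [linear pair at B on UF]
3. ∠FLU = 77°  [cyclic ULFK, opposite ∠L+∠K]
4. ∠FUL = 55°  [△ULF]
5. ∠KLU = 40°  [△UBL]

∠KLU = 40°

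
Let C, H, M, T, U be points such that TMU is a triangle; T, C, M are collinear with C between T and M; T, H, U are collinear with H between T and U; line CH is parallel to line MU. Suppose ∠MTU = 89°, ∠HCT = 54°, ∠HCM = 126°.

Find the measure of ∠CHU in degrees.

∠CHU = 143°

1. ∠CTH = 89°  [C on TM, H on TU]
2. ∠CHT = 37°  [△TCH]
3. ∠CHU = 143°  [linear pair at H on TU]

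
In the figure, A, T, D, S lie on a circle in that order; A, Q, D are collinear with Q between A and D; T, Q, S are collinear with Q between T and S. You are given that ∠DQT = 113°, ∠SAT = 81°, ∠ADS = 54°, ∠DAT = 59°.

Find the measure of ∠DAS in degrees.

1. ∠SDT = 99°  [cyclic ATDS, opposite ∠A+∠D]
2. ∠DST = 59°  [same arc TD]
3. ∠DTS = 22°  [△TDS]
4. ∠DAS = 22°  [same arc DS]

∠DAS = 22°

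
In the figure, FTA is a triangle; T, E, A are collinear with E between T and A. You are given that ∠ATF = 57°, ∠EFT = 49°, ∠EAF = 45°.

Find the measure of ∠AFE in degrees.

1. ∠ETF = 57°  [E on ray TA]
2. ∠FET = 74°  [△FTE]
3. ∠AEF = 106°  [linear pair at E on TA]
4. ∠AFE = 29°  [△FEA]

∠AFE = 29°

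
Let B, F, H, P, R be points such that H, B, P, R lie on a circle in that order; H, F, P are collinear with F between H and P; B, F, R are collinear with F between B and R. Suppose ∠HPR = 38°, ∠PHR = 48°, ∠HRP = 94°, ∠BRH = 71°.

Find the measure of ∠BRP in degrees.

1. ∠HFR = 61°  [△HFR]
2. ∠PFR = 119°  [linear pair at F on HP]
3. ∠BRP = 23°  [△PFR]

∠BRP = 23°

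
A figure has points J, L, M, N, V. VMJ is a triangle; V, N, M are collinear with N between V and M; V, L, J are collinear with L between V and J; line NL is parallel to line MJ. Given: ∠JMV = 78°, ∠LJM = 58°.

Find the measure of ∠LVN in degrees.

1. ∠MJV = 58°  [L on ray JV]
2. ∠JVM = 44°  [△VMJ]
3. ∠LVN = 44°  [N on VM, L on VJ]

∠LVN = 44°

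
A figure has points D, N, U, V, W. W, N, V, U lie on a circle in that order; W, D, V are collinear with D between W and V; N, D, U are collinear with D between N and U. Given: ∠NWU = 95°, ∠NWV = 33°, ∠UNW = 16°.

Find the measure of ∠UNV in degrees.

∠UNV = 62°

1. ∠NVU = 85°  [cyclic WNVU, opposite ∠W+∠V]
2. ∠NUV = 33°  [same arc NV]
3. ∠UNV = 62°  [△NVU]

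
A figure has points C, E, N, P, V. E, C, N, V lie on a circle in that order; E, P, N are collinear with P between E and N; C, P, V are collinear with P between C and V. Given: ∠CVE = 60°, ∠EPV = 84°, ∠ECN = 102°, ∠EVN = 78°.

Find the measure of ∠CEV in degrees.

∠CEV = 54°

1. ∠CNE = 60°  [same arc EC]
2. ∠CPN = 84°  [vertical angles at P]
3. ∠CEN = 18°  [△ECN]
4. ∠CPE = 96°  [linear pair at P on EN]
5. ∠ECV = 66°  [△EPC]
6. ∠CEV = 54°  [△ECV]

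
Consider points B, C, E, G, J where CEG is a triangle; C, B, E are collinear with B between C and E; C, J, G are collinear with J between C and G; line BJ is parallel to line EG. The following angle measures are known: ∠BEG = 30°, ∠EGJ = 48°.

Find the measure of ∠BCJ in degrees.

∠BCJ = 102°

1. ∠CEG = 30°  [B on ray EC]
2. ∠CGE = 48°  [J on ray GC]
3. ∠ECG = 102°  [△CEG]
4. ∠BCJ = 102°  [B on CE, J on CG]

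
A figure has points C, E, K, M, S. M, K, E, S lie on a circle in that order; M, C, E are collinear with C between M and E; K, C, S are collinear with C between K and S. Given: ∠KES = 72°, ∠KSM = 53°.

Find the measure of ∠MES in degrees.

1. ∠KMS = 108°  [cyclic MKES, opposite ∠M+∠E]
2. ∠MKS = 19°  [△MKS]
3. ∠MES = 19°  [same arc MS]

∠MES = 19°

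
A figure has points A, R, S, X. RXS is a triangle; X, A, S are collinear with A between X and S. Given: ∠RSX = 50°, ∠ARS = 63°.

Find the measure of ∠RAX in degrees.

1. ∠ASR = 50°  [A on ray SX]
2. ∠RAS = 67°  [△RAS]
3. ∠RAX = 113°  [linear pair at A on XS]

∠RAX = 113°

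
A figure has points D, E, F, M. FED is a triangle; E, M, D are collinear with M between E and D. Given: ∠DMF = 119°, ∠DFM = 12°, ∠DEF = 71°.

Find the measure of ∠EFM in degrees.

1. ∠EMF = 61°  [linear pair at M on ED]
2. ∠FEM = 71°  [M on ray ED]
3. ∠EFM = 48°  [△FEM]

∠EFM = 48°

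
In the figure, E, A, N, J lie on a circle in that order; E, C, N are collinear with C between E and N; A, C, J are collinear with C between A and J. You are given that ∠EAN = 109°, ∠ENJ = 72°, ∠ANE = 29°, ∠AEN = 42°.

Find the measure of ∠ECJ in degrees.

∠ECJ = 114°

1. ∠EJN = 71°  [cyclic EANJ, opposite ∠A+∠J]
2. ∠JEN = 37°  [△ENJ]
3. ∠AJE = 29°  [same arc EA]
4. ∠ECJ = 114°  [△ECJ]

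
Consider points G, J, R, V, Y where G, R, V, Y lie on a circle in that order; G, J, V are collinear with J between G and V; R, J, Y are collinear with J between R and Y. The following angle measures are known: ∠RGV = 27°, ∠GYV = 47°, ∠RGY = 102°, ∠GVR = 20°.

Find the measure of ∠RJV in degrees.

∠RJV = 85°

1. ∠RYV = 27°  [same arc RV]
2. ∠RVY = 78°  [cyclic GRVY, opposite ∠G+∠V]
3. ∠VRY = 75°  [△RVY]
4. ∠RJV = 85°  [△RJV]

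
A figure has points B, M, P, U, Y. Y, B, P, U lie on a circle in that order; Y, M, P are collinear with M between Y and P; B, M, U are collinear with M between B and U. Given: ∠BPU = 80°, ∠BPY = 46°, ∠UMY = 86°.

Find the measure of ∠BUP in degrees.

∠BUP = 52°

1. ∠BMP = 86°  [vertical angles at M]
2. ∠PBU = 48°  [△BMP]
3. ∠BUP = 52°  [△BPU]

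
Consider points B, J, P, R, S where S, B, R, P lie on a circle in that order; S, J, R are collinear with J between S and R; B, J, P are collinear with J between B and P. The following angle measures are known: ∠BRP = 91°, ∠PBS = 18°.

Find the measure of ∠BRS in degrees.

∠BRS = 73°

1. ∠BSP = 89°  [cyclic SBRP, opposite ∠S+∠R]
2. ∠BPS = 73°  [△SBP]
3. ∠BRS = 73°  [same arc SB]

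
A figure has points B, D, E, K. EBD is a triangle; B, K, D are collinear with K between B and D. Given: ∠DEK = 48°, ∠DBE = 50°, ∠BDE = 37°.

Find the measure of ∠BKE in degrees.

1. ∠EDK = 37°  [K on ray DB]
2. ∠DKE = 95°  [△EKD]
3. ∠BKE = 85°  [linear pair at K on BD]

∠BKE = 85°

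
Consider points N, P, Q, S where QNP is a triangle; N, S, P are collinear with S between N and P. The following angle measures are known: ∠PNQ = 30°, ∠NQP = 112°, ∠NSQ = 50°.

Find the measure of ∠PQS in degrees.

1. ∠NPQ = 38°  [△QNP]
2. ∠PSQ = 130°  [linear pair at S on NP]
3. ∠QPS = 38°  [S on ray PN]
4. ∠PQS = 12°  [△QSP]

∠PQS = 12°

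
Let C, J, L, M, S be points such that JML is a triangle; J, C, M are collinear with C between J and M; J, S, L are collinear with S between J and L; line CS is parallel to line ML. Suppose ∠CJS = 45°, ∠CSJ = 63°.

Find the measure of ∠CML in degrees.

1. ∠JCS = 72°  [△JCS]
2. ∠MCS = 108°  [linear pair at C on JM]
3. ∠CML = 72°  [CS∥ML, co-interior at M–C]

∠CML = 72°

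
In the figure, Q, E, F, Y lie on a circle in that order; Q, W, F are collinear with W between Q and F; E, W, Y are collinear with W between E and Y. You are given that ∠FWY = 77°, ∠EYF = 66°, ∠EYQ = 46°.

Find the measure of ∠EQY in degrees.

1. ∠EWQ = 77°  [vertical angles at W]
2. ∠EQF = 66°  [same arc EF]
3. ∠QEY = 37°  [△QWE]
4. ∠EQY = 97°  [△QEY]

∠EQY = 97°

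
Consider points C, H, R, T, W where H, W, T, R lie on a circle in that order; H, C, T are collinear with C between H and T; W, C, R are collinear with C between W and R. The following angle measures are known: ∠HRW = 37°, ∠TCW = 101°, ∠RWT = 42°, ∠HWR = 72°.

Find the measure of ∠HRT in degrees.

∠HRT = 66°

1. ∠RHT = 42°  [same arc TR]
2. ∠HTR = 72°  [same arc HR]
3. ∠HRT = 66°  [△HTR]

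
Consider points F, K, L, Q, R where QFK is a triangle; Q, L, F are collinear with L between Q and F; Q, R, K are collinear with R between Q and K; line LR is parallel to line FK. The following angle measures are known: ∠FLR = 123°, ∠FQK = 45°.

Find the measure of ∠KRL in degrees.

∠KRL = 102°

1. ∠QLR = 57°  [linear pair at L on QF]
2. ∠LQR = 45°  [L on QF, R on QK]
3. ∠LRQ = 78°  [△QLR]
4. ∠KRL = 102°  [linear pair at R on QK]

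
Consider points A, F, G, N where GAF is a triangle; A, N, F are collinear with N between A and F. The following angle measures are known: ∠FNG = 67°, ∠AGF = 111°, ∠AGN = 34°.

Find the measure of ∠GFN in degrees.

∠GFN = 36°

1. ∠ANG = 113°  [linear pair at N on AF]
2. ∠GAN = 33°  [△GAN]
3. ∠FAG = 33°  [N on ray AF]
4. ∠AFG = 36°  [△GAF]
5. ∠GFN = 36°  [N on ray FA]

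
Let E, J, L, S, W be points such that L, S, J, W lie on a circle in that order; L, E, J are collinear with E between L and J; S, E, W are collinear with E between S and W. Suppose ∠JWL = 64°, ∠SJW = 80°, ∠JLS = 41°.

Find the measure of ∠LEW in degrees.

1. ∠JSL = 116°  [cyclic LSJW, opposite ∠S+∠W]
2. ∠JWS = 41°  [same arc SJ]
3. ∠LJS = 23°  [△LSJ]
4. ∠JSW = 59°  [△SJW]
5. ∠LWS = 23°  [same arc LS]
6. ∠JLW = 59°  [same arc JW]
7. ∠LEW = 98°  [△LEW]

∠LEW = 98°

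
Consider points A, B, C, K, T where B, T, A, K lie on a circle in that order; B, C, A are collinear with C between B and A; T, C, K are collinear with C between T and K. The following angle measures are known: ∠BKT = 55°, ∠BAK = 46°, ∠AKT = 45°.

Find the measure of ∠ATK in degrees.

∠ATK = 34°

1. ∠BTK = 46°  [same arc BK]
2. ∠KBT = 79°  [△BTK]
3. ∠KAT = 101°  [cyclic BTAK, opposite ∠B+∠A]
4. ∠ATK = 34°  [△TAK]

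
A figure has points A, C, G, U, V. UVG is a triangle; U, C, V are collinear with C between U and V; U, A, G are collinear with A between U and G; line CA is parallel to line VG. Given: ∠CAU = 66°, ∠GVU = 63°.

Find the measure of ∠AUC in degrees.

∠AUC = 51°

1. ∠UGV = 66°  [CA∥VG, corresponding at A]
2. ∠GUV = 51°  [△UVG]
3. ∠AUC = 51°  [C on UV, A on UG]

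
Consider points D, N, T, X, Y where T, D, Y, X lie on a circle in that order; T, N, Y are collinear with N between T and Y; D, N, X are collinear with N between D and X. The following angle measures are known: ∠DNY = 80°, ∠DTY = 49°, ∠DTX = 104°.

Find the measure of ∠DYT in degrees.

1. ∠DNT = 100°  [linear pair at N on TY]
2. ∠TDX = 31°  [△TND]
3. ∠DXT = 45°  [△TDX]
4. ∠DYT = 45°  [same arc TD]

∠DYT = 45°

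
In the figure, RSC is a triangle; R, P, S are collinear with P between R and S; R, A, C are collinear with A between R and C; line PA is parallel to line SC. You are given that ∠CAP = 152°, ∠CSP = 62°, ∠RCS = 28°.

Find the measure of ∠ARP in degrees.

∠ARP = 90°

1. ∠CSR = 62°  [P on ray SR]
2. ∠CRS = 90°  [△RSC]
3. ∠ARP = 90°  [P on RS, A on RC]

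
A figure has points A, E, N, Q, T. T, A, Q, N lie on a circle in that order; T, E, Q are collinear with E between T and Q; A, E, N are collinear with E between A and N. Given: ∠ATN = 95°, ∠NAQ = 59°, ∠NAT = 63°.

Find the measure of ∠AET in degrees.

∠AET = 81°

1. ∠AQN = 85°  [cyclic TAQN, opposite ∠T+∠Q]
2. ∠ANQ = 36°  [△AQN]
3. ∠ATQ = 36°  [same arc AQ]
4. ∠AET = 81°  [△TEA]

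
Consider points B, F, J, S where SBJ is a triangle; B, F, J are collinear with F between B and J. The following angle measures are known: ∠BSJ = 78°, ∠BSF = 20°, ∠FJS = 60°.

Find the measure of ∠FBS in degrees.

∠FBS = 42°

1. ∠BJS = 60°  [F on ray JB]
2. ∠JBS = 42°  [△SBJ]
3. ∠FBS = 42°  [F on ray BJ]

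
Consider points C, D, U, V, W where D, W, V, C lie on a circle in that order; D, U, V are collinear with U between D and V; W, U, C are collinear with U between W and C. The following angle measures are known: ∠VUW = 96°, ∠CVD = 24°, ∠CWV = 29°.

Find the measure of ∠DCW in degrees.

∠DCW = 55°

1. ∠CUD = 96°  [vertical angles at U]
2. ∠CDV = 29°  [same arc VC]
3. ∠DCW = 55°  [△DUC]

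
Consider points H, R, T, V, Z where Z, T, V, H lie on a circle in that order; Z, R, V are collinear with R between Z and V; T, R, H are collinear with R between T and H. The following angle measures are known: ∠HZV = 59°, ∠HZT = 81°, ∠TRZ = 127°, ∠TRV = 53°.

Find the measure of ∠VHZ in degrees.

∠VHZ = 90°

1. ∠HTV = 59°  [same arc VH]
2. ∠HVT = 99°  [cyclic ZTVH, opposite ∠Z+∠V]
3. ∠HRV = 127°  [vertical angles at R]
4. ∠THV = 22°  [△TVH]
5. ∠HVZ = 31°  [△VRH]
6. ∠VHZ = 90°  [△ZVH]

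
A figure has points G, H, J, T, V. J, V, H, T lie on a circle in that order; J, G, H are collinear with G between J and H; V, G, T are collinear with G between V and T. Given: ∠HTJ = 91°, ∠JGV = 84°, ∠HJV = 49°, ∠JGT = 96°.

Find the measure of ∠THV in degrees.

1. ∠HVJ = 89°  [cyclic JVHT, opposite ∠V+∠T]
2. ∠HGV = 96°  [linear pair at G on JH]
3. ∠HTV = 49°  [same arc VH]
4. ∠JHV = 42°  [△JVH]
5. ∠HVT = 42°  [△VGH]
6. ∠THV = 89°  [△VHT]

∠THV = 89°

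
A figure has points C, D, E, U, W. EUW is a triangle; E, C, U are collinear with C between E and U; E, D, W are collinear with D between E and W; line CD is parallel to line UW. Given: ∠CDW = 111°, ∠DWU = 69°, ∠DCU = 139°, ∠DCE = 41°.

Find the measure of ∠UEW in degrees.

∠UEW = 70°

1. ∠EWU = 69°  [D on ray WE]
2. ∠EUW = 41°  [CD∥UW, corresponding at C]
3. ∠UEW = 70°  [△EUW]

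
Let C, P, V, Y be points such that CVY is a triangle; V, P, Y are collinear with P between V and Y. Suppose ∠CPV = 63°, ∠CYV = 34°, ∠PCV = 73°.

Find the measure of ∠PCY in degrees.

∠PCY = 29°

1. ∠CPY = 117°  [linear pair at P on VY]
2. ∠CYP = 34°  [P on ray YV]
3. ∠PCY = 29°  [△CPY]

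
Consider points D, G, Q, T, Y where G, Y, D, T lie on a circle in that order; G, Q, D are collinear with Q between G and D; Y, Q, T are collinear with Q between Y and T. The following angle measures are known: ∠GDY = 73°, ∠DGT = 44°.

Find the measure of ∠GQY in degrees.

1. ∠DYT = 44°  [same arc DT]
2. ∠DQY = 63°  [△YQD]
3. ∠GQY = 117°  [linear pair at Q on GD]

∠GQY = 117°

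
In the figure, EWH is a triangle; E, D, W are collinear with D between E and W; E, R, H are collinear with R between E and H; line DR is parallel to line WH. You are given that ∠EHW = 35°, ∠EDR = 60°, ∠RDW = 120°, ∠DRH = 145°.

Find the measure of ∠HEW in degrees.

1. ∠DRE = 35°  [DR∥WH, corresponding at R]
2. ∠DER = 85°  [△EDR]
3. ∠HEW = 85°  [D on EW, R on EH]

∠HEW = 85°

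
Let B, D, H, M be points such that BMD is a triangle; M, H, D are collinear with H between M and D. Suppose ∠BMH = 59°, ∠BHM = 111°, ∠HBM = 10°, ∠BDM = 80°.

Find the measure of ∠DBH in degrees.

∠DBH = 31°

1. ∠BHD = 69°  [linear pair at H on MD]
2. ∠BDH = 80°  [H on ray DM]
3. ∠DBH = 31°  [△BHD]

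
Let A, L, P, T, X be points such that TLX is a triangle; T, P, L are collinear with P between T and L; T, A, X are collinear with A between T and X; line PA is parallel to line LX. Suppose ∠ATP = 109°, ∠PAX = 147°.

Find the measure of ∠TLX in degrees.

∠TLX = 38°

1. ∠PAT = 33°  [linear pair at A on TX]
2. ∠APT = 38°  [△TPA]
3. ∠TLX = 38°  [PA∥LX, corresponding at P]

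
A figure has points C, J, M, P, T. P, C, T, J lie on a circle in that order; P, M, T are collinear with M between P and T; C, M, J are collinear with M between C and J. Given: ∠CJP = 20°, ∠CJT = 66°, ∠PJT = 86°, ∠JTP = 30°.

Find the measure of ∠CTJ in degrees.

∠CTJ = 50°

1. ∠JPT = 64°  [△PTJ]
2. ∠JCT = 64°  [same arc TJ]
3. ∠CTJ = 50°  [△CTJ]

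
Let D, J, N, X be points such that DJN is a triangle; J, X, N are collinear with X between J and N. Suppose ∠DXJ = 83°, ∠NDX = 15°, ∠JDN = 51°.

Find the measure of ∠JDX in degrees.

∠JDX = 36°

1. ∠DXN = 97°  [linear pair at X on JN]
2. ∠DNX = 68°  [△DXN]
3. ∠DNJ = 68°  [X on ray NJ]
4. ∠DJN = 61°  [△DJN]
5. ∠DJX = 61°  [X on ray JN]
6. ∠JDX = 36°  [△DJX]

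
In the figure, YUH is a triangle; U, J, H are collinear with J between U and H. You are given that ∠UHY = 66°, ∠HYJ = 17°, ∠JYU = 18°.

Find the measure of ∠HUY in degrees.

1. ∠JHY = 66°  [J on ray HU]
2. ∠HJY = 97°  [△YJH]
3. ∠UJY = 83°  [linear pair at J on UH]
4. ∠JUY = 79°  [△YUJ]
5. ∠HUY = 79°  [J on ray UH]

∠HUY = 79°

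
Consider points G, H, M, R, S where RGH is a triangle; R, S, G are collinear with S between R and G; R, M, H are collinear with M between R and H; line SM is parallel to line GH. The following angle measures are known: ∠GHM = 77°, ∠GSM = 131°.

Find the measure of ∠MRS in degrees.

1. ∠GHR = 77°  [M on ray HR]
2. ∠MSR = 49°  [linear pair at S on RG]
3. ∠RMS = 77°  [SM∥GH, corresponding at M]
4. ∠MRS = 54°  [△RSM]

∠MRS = 54°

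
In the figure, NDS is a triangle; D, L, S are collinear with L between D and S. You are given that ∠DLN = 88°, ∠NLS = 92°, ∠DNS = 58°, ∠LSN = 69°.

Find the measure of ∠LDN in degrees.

∠LDN = 53°

1. ∠DSN = 69°  [L on ray SD]
2. ∠NDS = 53°  [△NDS]
3. ∠LDN = 53°  [L on ray DS]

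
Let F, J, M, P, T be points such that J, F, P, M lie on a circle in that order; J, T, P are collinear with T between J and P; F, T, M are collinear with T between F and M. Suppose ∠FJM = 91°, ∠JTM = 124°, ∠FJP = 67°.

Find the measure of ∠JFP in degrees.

∠JFP = 81°

1. ∠FPM = 89°  [cyclic JFPM, opposite ∠J+∠P]
2. ∠FTP = 124°  [vertical angles at T]
3. ∠FMP = 67°  [same arc FP]
4. ∠MFP = 24°  [△FPM]
5. ∠FPJ = 32°  [△FTP]
6. ∠JFP = 81°  [△JFP]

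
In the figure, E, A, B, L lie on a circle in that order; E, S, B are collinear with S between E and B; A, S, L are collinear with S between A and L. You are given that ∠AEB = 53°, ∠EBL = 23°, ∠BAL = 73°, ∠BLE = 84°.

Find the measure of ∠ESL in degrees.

∠ESL = 76°

1. ∠ALB = 53°  [same arc AB]
2. ∠BSL = 104°  [△BSL]
3. ∠ESL = 76°  [linear pair at S on EB]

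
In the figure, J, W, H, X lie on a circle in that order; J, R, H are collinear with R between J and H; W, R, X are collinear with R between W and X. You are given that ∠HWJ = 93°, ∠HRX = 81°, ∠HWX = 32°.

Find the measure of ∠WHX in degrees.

∠WHX = 110°

1. ∠HXJ = 87°  [cyclic JWHX, opposite ∠W+∠X]
2. ∠HJX = 32°  [same arc HX]
3. ∠JHX = 61°  [△JHX]
4. ∠HXW = 38°  [△HRX]
5. ∠WHX = 110°  [△WHX]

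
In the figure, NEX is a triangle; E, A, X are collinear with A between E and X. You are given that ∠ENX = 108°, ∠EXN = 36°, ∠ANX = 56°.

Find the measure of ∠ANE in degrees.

1. ∠NEX = 36°  [△NEX]
2. ∠AXN = 36°  [A on ray XE]
3. ∠NAX = 88°  [△NAX]
4. ∠AEN = 36°  [A on ray EX]
5. ∠EAN = 92°  [linear pair at A on EX]
6. ∠ANE = 52°  [△NEA]

∠ANE = 52°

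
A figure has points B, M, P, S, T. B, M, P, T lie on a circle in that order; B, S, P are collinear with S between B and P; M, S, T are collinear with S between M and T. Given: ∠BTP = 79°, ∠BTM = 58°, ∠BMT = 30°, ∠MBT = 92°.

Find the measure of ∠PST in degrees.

1. ∠BMP = 101°  [cyclic BMPT, opposite ∠M+∠T]
2. ∠BPM = 58°  [same arc BM]
3. ∠BPT = 30°  [same arc BT]
4. ∠MBP = 21°  [△BMP]
5. ∠MTP = 21°  [same arc MP]
6. ∠PST = 129°  [△PST]

∠PST = 129°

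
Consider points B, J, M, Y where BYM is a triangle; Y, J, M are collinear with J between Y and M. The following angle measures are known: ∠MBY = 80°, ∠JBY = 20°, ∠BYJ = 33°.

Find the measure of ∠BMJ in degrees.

1. ∠BYM = 33°  [J on ray YM]
2. ∠BMY = 67°  [△BYM]
3. ∠BMJ = 67°  [J on ray MY]

∠BMJ = 67°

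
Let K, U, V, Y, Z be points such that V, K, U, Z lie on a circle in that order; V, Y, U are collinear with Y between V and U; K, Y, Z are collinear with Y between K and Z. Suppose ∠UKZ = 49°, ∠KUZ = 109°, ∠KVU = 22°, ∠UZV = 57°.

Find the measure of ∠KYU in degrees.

∠KYU = 96°

1. ∠UKV = 123°  [cyclic VKUZ, opposite ∠K+∠Z]
2. ∠KUV = 35°  [△VKU]
3. ∠KYU = 96°  [△KYU]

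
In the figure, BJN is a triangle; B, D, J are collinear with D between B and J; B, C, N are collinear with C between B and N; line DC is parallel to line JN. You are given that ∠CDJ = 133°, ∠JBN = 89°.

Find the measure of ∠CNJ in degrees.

1. ∠BDC = 47°  [linear pair at D on BJ]
2. ∠CBD = 89°  [D on BJ, C on BN]
3. ∠BCD = 44°  [△BDC]
4. ∠DCN = 136°  [linear pair at C on BN]
5. ∠CNJ = 44°  [DC∥JN, co-interior at N–C]

∠CNJ = 44°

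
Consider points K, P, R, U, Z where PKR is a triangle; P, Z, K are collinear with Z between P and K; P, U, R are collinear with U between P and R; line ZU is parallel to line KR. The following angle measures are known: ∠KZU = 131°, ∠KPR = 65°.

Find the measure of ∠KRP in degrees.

1. ∠PZU = 49°  [linear pair at Z on PK]
2. ∠UPZ = 65°  [Z on PK, U on PR]
3. ∠PUZ = 66°  [△PZU]
4. ∠KRP = 66°  [ZU∥KR, corresponding at U]

∠KRP = 66°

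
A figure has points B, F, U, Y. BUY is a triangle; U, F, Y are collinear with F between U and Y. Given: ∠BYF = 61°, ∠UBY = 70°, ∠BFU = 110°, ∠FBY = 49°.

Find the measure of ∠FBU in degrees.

∠FBU = 21°

1. ∠BYU = 61°  [F on ray YU]
2. ∠BUY = 49°  [△BUY]
3. ∠BUF = 49°  [F on ray UY]
4. ∠FBU = 21°  [△BUF]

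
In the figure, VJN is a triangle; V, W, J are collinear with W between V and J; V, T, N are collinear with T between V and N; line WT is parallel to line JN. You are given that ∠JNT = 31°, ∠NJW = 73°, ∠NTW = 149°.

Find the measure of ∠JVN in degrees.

∠JVN = 76°

1. ∠JNV = 31°  [T on ray NV]
2. ∠NJV = 73°  [W on ray JV]
3. ∠JVN = 76°  [△VJN]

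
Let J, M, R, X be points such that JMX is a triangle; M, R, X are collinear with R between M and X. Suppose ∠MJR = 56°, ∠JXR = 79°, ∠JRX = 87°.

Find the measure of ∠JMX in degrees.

1. ∠JRM = 93°  [linear pair at R on MX]
2. ∠JMR = 31°  [△JMR]
3. ∠JMX = 31°  [R on ray MX]

∠JMX = 31°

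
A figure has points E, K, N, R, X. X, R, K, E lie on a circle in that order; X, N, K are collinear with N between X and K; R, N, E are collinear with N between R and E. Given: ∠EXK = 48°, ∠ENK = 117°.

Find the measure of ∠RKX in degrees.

∠RKX = 69°

1. ∠ERK = 48°  [same arc KE]
2. ∠RNX = 117°  [vertical angles at N]
3. ∠KNR = 63°  [linear pair at N on XK]
4. ∠RKX = 69°  [△RNK]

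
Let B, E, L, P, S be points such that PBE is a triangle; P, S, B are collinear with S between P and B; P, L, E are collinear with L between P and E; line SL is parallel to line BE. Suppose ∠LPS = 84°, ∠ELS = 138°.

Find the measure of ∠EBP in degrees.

1. ∠PLS = 42°  [linear pair at L on PE]
2. ∠LSP = 54°  [△PSL]
3. ∠EBP = 54°  [SL∥BE, corresponding at S]

∠EBP = 54°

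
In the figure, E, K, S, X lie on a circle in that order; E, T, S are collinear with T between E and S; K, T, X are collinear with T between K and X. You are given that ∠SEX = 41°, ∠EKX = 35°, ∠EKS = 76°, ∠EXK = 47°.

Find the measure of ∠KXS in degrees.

∠KXS = 57°

1. ∠ETX = 92°  [△ETX]
2. ∠ESX = 35°  [same arc EX]
3. ∠STX = 88°  [linear pair at T on ES]
4. ∠KXS = 57°  [△STX]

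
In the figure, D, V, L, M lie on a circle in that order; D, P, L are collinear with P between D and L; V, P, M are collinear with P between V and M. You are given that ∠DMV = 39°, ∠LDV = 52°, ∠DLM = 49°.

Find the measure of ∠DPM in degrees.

∠DPM = 101°

1. ∠LMV = 52°  [same arc VL]
2. ∠LPM = 79°  [△LPM]
3. ∠DPM = 101°  [linear pair at P on DL]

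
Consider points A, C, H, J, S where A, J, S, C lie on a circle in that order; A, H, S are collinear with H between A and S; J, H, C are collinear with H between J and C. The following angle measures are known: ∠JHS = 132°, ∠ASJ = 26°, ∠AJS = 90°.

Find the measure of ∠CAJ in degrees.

1. ∠AHJ = 48°  [linear pair at H on AS]
2. ∠ACJ = 26°  [same arc AJ]
3. ∠JAS = 64°  [△AJS]
4. ∠AJC = 68°  [△AHJ]
5. ∠CAJ = 86°  [△AJC]

∠CAJ = 86°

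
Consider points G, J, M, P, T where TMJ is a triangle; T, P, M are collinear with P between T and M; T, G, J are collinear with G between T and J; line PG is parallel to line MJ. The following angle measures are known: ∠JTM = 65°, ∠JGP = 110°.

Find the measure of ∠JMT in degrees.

∠JMT = 45°

1. ∠GTP = 65°  [P on TM, G on TJ]
2. ∠PGT = 70°  [linear pair at G on TJ]
3. ∠GPT = 45°  [△TPG]
4. ∠JMT = 45°  [PG∥MJ, corresponding at P]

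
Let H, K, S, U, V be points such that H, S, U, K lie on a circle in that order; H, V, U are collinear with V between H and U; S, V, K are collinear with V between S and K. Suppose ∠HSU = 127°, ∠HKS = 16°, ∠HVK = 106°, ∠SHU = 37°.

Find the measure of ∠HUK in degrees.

1. ∠HKU = 53°  [cyclic HSUK, opposite ∠S+∠K]
2. ∠KHU = 58°  [△HVK]
3. ∠HUK = 69°  [△HUK]

∠HUK = 69°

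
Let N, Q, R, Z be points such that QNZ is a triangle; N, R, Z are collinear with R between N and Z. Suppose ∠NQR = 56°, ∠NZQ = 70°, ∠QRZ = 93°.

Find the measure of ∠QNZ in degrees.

1. ∠NRQ = 87°  [linear pair at R on NZ]
2. ∠QNR = 37°  [△QNR]
3. ∠QNZ = 37°  [R on ray NZ]

∠QNZ = 37°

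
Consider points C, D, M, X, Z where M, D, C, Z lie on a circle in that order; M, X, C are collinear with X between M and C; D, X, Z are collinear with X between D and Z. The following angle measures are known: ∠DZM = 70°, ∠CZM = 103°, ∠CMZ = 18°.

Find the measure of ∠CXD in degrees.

1. ∠DCM = 70°  [same arc MD]
2. ∠CDZ = 18°  [same arc CZ]
3. ∠CXD = 92°  [△DXC]

∠CXD = 92°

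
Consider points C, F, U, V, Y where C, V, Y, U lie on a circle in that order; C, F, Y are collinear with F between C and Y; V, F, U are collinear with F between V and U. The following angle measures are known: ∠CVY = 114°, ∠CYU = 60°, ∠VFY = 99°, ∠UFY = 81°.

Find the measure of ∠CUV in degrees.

1. ∠CUY = 66°  [cyclic CVYU, opposite ∠V+∠U]
2. ∠UCY = 54°  [△CYU]
3. ∠CFU = 99°  [vertical angles at F]
4. ∠CUV = 27°  [△CFU]

∠CUV = 27°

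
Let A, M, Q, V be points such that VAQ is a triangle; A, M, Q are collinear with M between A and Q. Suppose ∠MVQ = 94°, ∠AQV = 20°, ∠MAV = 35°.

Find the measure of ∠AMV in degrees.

1. ∠MQV = 20°  [M on ray QA]
2. ∠QMV = 66°  [△VMQ]
3. ∠AMV = 114°  [linear pair at M on AQ]

∠AMV = 114°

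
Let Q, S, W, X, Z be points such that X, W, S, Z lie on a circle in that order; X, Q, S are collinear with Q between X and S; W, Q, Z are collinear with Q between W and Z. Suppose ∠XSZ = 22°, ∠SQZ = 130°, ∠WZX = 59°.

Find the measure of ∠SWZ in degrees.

∠SWZ = 71°

1. ∠WQX = 130°  [vertical angles at Q]
2. ∠WSX = 59°  [same arc XW]
3. ∠SQW = 50°  [linear pair at Q on XS]
4. ∠SWZ = 71°  [△WQS]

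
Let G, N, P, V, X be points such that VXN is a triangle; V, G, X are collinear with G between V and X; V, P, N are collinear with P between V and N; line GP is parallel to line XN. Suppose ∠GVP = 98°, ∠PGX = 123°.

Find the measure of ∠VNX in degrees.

∠VNX = 25°

1. ∠PGV = 57°  [linear pair at G on VX]
2. ∠GPV = 25°  [△VGP]
3. ∠VNX = 25°  [GP∥XN, corresponding at P]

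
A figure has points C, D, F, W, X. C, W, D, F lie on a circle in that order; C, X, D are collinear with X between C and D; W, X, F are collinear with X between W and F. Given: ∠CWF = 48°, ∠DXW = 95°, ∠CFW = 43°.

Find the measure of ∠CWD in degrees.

∠CWD = 90°

1. ∠CXW = 85°  [linear pair at X on CD]
2. ∠CDW = 43°  [same arc CW]
3. ∠DCW = 47°  [△CXW]
4. ∠CWD = 90°  [△CWD]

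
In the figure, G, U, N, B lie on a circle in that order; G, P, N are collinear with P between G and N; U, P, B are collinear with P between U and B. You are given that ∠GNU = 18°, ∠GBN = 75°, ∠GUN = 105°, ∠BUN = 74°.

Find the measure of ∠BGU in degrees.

1. ∠NGU = 57°  [△GUN]
2. ∠NBU = 57°  [same arc UN]
3. ∠BNU = 49°  [△UNB]
4. ∠BGU = 131°  [cyclic GUNB, opposite ∠G+∠N]

∠BGU = 131°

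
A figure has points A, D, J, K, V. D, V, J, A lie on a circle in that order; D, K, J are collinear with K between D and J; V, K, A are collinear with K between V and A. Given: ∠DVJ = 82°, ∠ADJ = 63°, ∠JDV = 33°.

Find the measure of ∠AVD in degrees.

1. ∠DAJ = 98°  [cyclic DVJA, opposite ∠V+∠A]
2. ∠AJD = 19°  [△DJA]
3. ∠AVD = 19°  [same arc DA]

∠AVD = 19°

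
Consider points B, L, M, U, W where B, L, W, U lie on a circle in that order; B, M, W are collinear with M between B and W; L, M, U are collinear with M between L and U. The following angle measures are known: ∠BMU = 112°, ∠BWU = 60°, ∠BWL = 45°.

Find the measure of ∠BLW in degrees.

∠BLW = 83°

1. ∠LMW = 112°  [vertical angles at M]
2. ∠BLU = 60°  [same arc BU]
3. ∠BML = 68°  [linear pair at M on BW]
4. ∠LBW = 52°  [△BML]
5. ∠BLW = 83°  [△BLW]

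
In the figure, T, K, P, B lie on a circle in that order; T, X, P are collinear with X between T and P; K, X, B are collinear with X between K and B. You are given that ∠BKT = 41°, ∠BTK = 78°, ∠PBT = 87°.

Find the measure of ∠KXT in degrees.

1. ∠KBT = 61°  [△TKB]
2. ∠PKT = 93°  [cyclic TKPB, opposite ∠K+∠B]
3. ∠KPT = 61°  [same arc TK]
4. ∠KTP = 26°  [△TKP]
5. ∠KXT = 113°  [△TXK]

∠KXT = 113°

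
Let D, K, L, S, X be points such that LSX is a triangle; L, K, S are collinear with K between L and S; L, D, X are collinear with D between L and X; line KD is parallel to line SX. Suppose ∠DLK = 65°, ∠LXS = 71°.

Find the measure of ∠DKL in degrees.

1. ∠SLX = 65°  [K on LS, D on LX]
2. ∠LSX = 44°  [△LSX]
3. ∠DKL = 44°  [KD∥SX, corresponding at K]

∠DKL = 44°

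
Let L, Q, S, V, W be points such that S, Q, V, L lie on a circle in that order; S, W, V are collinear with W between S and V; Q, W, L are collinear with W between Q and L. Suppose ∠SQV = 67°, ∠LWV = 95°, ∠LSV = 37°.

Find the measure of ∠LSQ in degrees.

∠LSQ = 92°

1. ∠SLV = 113°  [cyclic SQVL, opposite ∠Q+∠L]
2. ∠LWS = 85°  [linear pair at W on SV]
3. ∠LVS = 30°  [△SVL]
4. ∠QLS = 58°  [△SWL]
5. ∠LQS = 30°  [same arc SL]
6. ∠LSQ = 92°  [△SQL]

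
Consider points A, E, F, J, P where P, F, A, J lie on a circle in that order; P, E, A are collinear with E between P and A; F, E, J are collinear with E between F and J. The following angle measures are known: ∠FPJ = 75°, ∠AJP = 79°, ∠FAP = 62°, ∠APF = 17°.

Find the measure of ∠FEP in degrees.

∠FEP = 120°

1. ∠FJP = 62°  [same arc PF]
2. ∠JFP = 43°  [△PFJ]
3. ∠FEP = 120°  [△PEF]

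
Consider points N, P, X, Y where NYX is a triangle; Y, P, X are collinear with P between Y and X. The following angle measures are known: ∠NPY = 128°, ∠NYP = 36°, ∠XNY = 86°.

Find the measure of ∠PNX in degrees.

1. ∠NPX = 52°  [linear pair at P on YX]
2. ∠NYX = 36°  [P on ray YX]
3. ∠NXY = 58°  [△NYX]
4. ∠NXP = 58°  [P on ray XY]
5. ∠PNX = 70°  [△NPX]

∠PNX = 70°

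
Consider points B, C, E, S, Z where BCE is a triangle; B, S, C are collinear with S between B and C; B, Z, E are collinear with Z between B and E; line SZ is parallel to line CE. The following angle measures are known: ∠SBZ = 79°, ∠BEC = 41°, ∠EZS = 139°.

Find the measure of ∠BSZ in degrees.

∠BSZ = 60°

1. ∠CBE = 79°  [S on BC, Z on BE]
2. ∠BCE = 60°  [△BCE]
3. ∠BSZ = 60°  [SZ∥CE, corresponding at S]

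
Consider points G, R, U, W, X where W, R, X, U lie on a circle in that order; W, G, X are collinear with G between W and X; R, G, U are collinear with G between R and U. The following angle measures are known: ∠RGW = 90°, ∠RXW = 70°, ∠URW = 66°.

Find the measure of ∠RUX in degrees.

1. ∠UGX = 90°  [vertical angles at G]
2. ∠UXW = 66°  [same arc WU]
3. ∠RUX = 24°  [△XGU]

∠RUX = 24°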